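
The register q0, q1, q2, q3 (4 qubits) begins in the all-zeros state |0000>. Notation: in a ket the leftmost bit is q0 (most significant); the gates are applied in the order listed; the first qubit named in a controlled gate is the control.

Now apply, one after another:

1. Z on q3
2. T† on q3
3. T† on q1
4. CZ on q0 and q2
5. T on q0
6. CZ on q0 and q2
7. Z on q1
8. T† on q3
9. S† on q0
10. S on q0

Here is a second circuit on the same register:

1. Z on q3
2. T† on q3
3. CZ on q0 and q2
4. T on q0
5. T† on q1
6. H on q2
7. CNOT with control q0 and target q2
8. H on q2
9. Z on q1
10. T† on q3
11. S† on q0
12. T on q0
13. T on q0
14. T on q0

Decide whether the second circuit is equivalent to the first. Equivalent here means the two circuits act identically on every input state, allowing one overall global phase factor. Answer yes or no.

No, they are not equivalent — no single phase factor reconciles the two unitaries.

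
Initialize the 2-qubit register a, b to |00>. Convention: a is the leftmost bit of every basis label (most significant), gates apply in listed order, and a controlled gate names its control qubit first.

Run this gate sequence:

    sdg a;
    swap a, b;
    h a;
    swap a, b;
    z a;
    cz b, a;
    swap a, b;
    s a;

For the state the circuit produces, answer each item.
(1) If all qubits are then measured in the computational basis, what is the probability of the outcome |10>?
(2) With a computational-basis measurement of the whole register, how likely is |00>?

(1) A full measurement returns |10> with probability 1/2.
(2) A full measurement returns |00> with probability 1/2.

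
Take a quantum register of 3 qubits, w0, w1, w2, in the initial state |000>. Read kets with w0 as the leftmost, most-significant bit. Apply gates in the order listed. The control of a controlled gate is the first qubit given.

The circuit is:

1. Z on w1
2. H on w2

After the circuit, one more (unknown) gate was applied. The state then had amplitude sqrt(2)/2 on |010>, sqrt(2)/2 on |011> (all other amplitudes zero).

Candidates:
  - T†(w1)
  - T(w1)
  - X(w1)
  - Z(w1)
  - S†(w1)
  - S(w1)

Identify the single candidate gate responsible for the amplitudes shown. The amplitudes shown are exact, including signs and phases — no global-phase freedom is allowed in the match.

The applied gate was X(w1).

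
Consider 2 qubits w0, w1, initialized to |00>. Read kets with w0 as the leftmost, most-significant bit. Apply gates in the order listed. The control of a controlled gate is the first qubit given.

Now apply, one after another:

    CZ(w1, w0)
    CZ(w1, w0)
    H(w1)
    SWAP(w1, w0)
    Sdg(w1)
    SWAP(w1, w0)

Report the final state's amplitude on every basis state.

The resulting statevector has amplitude sqrt(2)/2 on |00>, sqrt(2)/2 on |01>, 0 on |10>, 0 on |11>.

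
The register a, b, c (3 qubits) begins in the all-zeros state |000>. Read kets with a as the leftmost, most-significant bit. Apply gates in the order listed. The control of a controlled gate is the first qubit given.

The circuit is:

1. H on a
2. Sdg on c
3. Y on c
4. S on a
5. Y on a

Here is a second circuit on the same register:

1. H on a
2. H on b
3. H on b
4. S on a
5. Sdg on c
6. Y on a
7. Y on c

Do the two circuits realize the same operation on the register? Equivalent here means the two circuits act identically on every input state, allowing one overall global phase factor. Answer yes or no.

Yes, they are equivalent — the unitaries differ by at most a global phase.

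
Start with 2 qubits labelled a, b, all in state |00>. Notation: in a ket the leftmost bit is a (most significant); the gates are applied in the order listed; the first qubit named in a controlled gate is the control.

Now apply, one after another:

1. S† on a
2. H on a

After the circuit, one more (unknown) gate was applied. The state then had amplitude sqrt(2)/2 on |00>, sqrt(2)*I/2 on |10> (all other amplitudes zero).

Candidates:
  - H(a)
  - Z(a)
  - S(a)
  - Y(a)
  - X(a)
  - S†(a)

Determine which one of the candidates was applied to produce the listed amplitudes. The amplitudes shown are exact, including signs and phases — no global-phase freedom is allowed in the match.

The applied gate was S(a).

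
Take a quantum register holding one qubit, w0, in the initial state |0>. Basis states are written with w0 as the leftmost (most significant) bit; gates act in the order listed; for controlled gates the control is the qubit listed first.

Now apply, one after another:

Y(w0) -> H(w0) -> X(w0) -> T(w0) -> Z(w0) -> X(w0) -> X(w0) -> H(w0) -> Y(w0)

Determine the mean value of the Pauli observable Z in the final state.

The observable Z averages to -sqrt(2)/2.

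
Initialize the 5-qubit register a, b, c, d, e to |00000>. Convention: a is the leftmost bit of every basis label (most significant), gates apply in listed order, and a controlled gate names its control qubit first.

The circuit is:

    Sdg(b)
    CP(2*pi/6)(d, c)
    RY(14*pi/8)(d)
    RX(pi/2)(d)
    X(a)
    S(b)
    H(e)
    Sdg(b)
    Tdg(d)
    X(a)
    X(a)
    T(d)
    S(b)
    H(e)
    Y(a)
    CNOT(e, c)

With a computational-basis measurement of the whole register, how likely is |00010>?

Outcome |00010> occurs with probability 1/2.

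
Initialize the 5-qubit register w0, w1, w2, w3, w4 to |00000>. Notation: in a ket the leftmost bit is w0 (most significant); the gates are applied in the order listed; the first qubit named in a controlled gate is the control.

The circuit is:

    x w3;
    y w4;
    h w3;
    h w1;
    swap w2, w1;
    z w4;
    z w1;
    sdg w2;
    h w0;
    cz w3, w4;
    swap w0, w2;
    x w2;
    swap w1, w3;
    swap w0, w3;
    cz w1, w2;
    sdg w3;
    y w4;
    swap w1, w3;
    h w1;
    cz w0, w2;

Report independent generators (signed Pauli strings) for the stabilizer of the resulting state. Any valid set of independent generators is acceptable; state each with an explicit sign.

The stabilizer group can be generated by +IIXZI, +IIZXI, +ZIIII, -IZIII, +IIIIZ, among other valid generating sets.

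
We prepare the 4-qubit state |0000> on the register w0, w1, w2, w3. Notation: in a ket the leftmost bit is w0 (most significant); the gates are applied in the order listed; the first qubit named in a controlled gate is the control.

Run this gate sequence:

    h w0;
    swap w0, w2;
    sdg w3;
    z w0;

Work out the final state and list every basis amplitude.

The resulting statevector has amplitude sqrt(2)/2 on |0000>, sqrt(2)/2 on |0010>, and 0 on every other basis state.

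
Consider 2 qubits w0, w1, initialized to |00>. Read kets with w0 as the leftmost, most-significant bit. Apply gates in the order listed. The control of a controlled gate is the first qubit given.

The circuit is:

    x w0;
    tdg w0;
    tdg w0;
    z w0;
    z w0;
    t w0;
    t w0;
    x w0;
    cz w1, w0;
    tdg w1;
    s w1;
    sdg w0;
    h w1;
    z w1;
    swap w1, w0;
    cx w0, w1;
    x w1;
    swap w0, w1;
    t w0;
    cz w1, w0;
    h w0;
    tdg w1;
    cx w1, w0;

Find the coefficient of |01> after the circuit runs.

The amplitude on |01> is exp(3*I*pi/4)/2. Key observation: the block from step 1 through step 8 cancels to the identity and can be dropped.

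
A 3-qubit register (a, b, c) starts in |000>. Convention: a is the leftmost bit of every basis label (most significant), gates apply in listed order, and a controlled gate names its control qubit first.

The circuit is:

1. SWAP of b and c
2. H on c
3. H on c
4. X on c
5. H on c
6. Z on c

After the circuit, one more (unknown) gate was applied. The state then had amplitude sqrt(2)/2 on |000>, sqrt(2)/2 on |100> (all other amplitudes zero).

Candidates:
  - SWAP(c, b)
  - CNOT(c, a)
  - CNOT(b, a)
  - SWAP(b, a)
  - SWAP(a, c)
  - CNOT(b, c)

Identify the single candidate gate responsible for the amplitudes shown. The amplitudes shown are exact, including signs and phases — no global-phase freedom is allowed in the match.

It was SWAP(a, c) that produced the state shown.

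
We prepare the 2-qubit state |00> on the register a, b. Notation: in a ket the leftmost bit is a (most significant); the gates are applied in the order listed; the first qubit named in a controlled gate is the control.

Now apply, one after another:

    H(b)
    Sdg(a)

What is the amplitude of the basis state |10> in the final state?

The amplitude on |10> is 0.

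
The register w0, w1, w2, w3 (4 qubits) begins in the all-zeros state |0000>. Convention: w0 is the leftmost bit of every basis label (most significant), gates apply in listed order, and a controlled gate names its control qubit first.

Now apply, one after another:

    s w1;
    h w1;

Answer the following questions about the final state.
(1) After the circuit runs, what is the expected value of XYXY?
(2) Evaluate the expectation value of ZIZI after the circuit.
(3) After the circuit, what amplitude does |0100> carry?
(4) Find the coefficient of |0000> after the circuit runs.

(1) The observable XYXY averages to 0.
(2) The observable ZIZI averages to 1.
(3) The final state's coefficient on |0100> equals sqrt(2)/2.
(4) The amplitude on |0000> is sqrt(2)/2.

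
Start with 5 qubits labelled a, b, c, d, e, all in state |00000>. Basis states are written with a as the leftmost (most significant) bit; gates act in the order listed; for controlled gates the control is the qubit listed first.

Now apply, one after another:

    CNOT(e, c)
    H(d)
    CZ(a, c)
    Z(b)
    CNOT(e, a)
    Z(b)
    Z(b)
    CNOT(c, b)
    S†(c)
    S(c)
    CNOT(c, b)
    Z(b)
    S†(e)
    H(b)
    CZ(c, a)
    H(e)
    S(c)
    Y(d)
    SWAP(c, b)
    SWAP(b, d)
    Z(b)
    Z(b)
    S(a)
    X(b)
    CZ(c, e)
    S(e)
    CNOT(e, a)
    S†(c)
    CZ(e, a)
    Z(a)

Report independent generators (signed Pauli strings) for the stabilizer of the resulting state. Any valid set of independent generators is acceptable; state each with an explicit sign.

One valid set of independent stabilizer generators is +XIZIY, -IXIII, -IIYIZ, +ZIIIZ, +IIIZI (any independent generating set of the same group is equally correct). Key observation: the block from step 7 through step 12 cancels to the identity and can be dropped.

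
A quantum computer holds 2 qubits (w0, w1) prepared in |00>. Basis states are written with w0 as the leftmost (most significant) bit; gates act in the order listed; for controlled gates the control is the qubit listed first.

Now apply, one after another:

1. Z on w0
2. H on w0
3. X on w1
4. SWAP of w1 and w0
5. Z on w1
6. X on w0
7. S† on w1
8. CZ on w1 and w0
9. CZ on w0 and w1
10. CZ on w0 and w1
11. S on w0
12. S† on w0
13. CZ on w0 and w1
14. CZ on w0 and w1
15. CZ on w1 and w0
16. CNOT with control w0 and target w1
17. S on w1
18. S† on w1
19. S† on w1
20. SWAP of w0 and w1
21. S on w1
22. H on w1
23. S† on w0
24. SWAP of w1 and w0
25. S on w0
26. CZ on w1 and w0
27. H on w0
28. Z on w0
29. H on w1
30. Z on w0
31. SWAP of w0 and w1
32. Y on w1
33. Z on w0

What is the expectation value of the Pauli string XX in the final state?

In the final state, XX has expectation 0. Key observation: the block from step 8 through step 15 cancels to the identity and can be dropped.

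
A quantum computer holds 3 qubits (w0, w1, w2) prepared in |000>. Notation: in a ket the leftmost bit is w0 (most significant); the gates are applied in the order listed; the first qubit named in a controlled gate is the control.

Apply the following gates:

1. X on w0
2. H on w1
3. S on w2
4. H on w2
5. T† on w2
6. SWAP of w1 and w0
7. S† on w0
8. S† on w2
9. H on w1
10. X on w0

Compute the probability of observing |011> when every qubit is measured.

The probability of measuring |011> is 1/8.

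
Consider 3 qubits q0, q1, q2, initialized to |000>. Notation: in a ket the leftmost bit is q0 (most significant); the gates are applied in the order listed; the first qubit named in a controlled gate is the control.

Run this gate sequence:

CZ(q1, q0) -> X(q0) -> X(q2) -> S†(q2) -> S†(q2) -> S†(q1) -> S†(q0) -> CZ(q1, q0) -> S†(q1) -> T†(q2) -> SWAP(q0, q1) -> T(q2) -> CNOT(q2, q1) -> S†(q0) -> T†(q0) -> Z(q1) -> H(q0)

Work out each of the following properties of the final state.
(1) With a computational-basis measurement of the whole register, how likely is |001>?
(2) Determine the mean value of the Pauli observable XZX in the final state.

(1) Outcome |001> occurs with probability 1/2.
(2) The expectation value of XZX is 0.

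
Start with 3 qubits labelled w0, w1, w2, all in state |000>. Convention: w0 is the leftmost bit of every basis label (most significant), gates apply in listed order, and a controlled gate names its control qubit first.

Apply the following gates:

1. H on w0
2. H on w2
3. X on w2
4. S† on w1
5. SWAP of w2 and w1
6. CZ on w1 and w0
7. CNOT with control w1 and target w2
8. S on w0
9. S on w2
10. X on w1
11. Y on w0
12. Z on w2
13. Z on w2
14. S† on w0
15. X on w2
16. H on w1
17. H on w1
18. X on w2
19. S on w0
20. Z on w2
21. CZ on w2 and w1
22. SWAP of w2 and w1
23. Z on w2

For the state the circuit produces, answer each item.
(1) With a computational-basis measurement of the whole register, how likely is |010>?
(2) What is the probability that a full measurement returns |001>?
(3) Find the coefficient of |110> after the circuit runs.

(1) Outcome |010> occurs with probability 1/4. Key observation: the block from step 13 through step 20 cancels to the identity and can be dropped.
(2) A full measurement returns |001> with probability 1/4.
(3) The final state's coefficient on |110> equals 1/2.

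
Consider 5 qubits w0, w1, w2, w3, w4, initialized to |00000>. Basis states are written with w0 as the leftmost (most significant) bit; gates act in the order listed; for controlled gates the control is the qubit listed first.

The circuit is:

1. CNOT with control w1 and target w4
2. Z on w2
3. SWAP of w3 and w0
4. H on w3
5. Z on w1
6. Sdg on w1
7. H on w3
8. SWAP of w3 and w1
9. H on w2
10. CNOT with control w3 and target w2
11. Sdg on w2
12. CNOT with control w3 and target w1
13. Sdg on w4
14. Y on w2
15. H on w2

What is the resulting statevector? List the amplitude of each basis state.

After the circuit, the state carries amplitude -1/2 + I/2 on |00000>, -1/2 - I/2 on |00100>, and 0 on every other basis state.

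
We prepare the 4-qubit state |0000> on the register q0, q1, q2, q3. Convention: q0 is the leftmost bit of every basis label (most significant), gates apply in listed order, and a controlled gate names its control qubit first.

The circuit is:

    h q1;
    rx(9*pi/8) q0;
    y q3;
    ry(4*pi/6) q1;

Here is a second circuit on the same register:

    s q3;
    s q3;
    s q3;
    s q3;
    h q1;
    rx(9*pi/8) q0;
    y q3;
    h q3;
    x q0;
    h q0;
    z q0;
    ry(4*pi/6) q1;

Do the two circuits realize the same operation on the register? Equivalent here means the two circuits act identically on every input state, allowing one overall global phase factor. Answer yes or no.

No: there is an input state on which the two circuits produce genuinely different outputs (not merely differing by a phase).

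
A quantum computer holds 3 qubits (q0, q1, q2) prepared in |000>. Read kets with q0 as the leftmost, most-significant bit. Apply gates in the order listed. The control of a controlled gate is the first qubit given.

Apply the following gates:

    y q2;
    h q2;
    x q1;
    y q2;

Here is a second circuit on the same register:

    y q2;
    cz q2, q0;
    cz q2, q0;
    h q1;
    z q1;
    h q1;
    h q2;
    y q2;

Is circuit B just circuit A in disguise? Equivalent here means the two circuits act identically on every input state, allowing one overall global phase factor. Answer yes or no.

Yes: on every input state the two circuits agree up to one overall phase factor.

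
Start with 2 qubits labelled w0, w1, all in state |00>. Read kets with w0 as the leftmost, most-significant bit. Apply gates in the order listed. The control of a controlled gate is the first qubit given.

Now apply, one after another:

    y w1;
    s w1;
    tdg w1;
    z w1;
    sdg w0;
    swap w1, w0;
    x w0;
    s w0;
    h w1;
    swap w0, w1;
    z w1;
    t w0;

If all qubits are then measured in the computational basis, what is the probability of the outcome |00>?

A full measurement returns |00> with probability 1/2.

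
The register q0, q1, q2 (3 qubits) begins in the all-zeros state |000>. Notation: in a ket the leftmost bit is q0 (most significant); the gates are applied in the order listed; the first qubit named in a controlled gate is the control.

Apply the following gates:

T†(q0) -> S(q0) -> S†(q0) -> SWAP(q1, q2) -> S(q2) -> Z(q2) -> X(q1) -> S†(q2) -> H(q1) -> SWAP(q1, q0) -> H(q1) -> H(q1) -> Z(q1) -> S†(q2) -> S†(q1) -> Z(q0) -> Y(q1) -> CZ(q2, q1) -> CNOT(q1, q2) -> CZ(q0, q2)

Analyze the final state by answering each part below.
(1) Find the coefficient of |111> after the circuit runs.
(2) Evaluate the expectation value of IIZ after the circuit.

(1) The amplitude on |111> is -sqrt(2)*I/2. Key observation: steps 11-12 multiply out to the identity, so the circuit reduces to the remaining gates.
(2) In the final state, IIZ has expectation -1.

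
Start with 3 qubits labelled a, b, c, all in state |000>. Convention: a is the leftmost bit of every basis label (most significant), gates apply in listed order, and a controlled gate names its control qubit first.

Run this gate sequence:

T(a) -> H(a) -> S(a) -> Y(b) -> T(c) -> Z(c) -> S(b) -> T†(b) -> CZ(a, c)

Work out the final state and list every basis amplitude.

The resulting statevector has amplitude sqrt(2)*exp(3*I*pi/4)/2 on |010>, -sqrt(2)*exp(I*pi/4)/2 on |110>, and 0 on every other basis state.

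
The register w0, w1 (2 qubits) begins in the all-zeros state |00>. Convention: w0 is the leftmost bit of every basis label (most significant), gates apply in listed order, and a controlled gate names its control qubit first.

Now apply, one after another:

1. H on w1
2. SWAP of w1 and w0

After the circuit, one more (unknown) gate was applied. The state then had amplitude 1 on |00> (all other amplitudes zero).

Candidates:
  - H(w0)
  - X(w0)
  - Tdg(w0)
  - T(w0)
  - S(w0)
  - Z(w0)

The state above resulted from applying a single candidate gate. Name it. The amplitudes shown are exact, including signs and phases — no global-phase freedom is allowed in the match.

The unique candidate consistent with the amplitudes is H(w0).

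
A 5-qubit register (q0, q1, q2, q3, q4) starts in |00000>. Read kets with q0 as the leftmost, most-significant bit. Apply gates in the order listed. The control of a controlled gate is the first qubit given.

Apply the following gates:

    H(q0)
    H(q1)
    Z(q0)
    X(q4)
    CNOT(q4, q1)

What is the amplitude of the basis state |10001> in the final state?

The amplitude on |10001> is -1/2.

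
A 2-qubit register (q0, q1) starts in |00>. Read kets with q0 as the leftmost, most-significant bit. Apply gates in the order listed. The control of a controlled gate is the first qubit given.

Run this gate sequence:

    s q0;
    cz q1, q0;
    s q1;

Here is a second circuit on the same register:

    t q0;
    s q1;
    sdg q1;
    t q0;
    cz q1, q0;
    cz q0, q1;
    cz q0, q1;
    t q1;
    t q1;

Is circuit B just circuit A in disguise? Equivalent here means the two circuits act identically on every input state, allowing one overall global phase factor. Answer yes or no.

Yes, they are equivalent — the unitaries differ by at most a global phase.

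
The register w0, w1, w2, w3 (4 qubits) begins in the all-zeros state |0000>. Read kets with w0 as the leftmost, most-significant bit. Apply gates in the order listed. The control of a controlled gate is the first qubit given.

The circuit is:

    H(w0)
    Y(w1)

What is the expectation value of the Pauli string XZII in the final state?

In the final state, XZII has expectation -1.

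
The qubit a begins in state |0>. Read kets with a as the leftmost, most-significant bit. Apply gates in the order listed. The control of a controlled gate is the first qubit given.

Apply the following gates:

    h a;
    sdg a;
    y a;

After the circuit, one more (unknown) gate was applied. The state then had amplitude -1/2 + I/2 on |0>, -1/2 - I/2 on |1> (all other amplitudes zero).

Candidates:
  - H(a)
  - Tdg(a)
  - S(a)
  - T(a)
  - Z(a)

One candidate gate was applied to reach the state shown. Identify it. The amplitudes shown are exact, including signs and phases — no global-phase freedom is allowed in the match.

It was H(a) that produced the state shown.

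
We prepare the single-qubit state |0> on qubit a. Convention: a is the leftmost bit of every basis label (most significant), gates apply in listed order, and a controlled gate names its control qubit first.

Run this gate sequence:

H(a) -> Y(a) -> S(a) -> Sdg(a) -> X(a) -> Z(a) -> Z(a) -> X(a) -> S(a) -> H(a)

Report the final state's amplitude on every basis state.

The final amplitudes are -1/2 - I/2 on |0>, 1/2 - I/2 on |1>. Key observation: the block from step 4 through step 9 cancels to the identity and can be dropped.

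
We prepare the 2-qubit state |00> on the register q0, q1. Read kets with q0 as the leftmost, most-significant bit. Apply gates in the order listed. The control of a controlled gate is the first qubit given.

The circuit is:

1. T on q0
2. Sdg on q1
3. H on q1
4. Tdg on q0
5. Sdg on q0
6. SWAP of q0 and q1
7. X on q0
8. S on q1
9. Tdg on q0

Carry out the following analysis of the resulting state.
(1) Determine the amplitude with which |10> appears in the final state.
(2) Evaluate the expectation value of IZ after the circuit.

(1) The amplitude on |10> is -sqrt(2)*exp(3*I*pi/4)/2.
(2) In the final state, IZ has expectation 1.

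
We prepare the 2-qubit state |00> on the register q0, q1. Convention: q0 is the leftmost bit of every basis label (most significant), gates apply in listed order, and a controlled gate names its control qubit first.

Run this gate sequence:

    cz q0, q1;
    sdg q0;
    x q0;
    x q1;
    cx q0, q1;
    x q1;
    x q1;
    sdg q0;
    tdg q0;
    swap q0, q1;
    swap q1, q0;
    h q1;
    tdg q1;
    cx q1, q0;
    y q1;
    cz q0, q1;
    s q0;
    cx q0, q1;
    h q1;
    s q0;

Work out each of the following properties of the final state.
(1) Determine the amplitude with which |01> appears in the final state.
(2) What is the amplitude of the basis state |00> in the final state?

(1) |01> carries amplitude I/2 in the final state.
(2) The amplitude on |00> is I/2.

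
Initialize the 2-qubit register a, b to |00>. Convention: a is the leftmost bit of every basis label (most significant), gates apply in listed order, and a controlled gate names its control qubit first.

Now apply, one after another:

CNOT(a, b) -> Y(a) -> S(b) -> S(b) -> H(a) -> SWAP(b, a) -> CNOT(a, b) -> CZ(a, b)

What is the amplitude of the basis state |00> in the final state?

The amplitude on |00> is sqrt(2)*I/2.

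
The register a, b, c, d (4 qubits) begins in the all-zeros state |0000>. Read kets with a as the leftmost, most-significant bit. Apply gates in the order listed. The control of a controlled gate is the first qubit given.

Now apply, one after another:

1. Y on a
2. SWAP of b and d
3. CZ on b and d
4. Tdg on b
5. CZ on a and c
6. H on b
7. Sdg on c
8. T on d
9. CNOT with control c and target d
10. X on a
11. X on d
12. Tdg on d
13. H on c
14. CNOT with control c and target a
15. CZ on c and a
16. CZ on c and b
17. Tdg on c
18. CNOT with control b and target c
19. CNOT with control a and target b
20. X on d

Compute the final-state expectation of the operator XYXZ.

In the final state, XYXZ has expectation sqrt(2)/2.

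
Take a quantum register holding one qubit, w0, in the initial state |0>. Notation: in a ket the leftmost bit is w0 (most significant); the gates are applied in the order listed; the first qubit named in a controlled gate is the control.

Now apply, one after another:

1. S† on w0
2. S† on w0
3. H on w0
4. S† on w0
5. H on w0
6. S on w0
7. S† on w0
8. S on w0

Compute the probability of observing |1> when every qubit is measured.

A full measurement returns |1> with probability 1/2.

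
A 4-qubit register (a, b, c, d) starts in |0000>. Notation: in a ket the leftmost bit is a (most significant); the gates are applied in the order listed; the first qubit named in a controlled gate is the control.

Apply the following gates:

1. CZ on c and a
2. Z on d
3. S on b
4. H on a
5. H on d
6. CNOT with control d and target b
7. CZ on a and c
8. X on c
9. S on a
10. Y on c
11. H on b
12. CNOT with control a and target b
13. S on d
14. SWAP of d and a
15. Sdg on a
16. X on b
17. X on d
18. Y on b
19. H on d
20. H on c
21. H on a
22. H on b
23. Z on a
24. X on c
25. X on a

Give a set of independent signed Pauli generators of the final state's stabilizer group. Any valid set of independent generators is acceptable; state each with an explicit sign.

The final state is stabilized by the group generated by +XZII, -ZYIZ, +IIXI, -IZIY; other independent generating sets are equally valid.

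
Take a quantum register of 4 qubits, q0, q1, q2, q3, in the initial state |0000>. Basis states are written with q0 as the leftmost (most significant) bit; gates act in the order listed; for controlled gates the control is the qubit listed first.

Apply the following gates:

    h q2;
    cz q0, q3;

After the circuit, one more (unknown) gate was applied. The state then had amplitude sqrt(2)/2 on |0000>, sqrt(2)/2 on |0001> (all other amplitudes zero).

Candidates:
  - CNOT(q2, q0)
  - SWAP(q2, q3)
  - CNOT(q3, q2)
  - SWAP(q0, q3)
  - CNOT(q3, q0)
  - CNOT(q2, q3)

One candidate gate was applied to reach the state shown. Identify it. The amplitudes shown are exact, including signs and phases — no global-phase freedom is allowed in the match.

It was SWAP(q2, q3) that produced the state shown.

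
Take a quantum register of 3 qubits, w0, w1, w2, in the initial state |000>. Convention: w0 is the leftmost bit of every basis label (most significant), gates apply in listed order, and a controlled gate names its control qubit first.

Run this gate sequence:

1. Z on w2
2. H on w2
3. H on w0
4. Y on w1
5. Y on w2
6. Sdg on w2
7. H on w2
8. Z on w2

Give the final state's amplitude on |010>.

The amplitude on |010> is sqrt(2)*(1 + I)/4.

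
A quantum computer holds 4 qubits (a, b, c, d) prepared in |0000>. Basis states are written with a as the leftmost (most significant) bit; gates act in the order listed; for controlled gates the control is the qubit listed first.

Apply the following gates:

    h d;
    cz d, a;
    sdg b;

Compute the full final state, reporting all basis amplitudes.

The resulting statevector has amplitude sqrt(2)/2 on |0000>, sqrt(2)/2 on |0001>, and 0 on every other basis state.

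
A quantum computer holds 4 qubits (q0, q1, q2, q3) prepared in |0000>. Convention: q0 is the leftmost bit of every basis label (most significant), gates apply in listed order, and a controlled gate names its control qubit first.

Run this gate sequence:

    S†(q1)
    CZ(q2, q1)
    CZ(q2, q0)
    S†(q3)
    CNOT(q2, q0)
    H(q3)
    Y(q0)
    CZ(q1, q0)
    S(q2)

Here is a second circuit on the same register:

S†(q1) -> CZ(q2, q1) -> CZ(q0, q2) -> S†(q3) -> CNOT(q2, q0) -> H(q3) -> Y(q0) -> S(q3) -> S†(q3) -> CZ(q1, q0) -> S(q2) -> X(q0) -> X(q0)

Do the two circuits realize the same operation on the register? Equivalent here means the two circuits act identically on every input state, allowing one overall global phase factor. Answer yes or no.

Yes, they are equivalent — the unitaries differ by at most a global phase.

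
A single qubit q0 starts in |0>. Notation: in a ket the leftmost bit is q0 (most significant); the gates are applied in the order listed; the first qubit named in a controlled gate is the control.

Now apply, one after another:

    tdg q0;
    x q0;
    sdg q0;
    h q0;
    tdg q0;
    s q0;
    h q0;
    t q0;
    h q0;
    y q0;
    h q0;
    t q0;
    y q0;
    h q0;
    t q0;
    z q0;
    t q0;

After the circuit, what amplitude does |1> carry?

The amplitude on |1> is -sqrt(2)*I/2.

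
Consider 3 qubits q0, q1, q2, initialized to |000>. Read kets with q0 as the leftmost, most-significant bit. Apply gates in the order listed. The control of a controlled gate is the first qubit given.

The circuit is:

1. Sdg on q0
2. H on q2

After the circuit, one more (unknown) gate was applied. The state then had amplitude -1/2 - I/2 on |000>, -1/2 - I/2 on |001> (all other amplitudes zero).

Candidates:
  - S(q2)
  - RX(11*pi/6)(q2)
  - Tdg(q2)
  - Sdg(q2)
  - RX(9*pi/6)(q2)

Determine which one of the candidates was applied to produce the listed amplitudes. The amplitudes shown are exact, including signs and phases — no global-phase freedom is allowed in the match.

The applied gate was RX(9*pi/6)(q2).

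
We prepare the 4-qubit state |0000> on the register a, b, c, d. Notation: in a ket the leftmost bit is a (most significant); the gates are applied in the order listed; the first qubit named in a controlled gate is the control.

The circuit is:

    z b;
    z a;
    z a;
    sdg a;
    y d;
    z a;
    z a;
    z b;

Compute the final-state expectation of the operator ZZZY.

In the final state, ZZZY has expectation 0.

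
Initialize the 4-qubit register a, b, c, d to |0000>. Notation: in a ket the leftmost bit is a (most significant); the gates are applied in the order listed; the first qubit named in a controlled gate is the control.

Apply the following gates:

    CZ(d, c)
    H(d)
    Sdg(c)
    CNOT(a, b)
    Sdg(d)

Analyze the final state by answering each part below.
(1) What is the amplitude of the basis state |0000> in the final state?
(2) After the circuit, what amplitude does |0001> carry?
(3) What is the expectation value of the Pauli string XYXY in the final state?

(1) The final state's coefficient on |0000> equals sqrt(2)/2.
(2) The amplitude on |0001> is -sqrt(2)*I/2.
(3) In the final state, XYXY has expectation 0.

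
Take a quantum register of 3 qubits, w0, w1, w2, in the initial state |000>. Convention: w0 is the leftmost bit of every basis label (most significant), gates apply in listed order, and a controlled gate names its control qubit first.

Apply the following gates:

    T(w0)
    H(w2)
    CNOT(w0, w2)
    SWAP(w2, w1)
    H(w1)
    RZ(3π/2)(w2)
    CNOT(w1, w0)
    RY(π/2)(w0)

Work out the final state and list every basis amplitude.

The final amplitudes are -sqrt(2)*exp(I*pi/4)/2 on |000>, -sqrt(2)*exp(I*pi/4)/2 on |100>, and 0 on every other basis state.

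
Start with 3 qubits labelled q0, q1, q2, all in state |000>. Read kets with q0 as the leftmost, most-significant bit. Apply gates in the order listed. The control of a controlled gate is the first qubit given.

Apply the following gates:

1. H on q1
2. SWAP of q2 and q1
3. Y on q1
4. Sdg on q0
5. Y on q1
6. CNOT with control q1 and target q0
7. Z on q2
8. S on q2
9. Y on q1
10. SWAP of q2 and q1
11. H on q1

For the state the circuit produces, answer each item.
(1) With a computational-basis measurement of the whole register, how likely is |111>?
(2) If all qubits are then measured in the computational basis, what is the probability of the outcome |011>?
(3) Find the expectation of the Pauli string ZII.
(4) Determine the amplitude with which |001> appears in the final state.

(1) Outcome |111> occurs with probability 0.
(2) The probability of measuring |011> is 1/2.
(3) In the final state, ZII has expectation 1.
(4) The final state's coefficient on |001> equals 1/2 + I/2.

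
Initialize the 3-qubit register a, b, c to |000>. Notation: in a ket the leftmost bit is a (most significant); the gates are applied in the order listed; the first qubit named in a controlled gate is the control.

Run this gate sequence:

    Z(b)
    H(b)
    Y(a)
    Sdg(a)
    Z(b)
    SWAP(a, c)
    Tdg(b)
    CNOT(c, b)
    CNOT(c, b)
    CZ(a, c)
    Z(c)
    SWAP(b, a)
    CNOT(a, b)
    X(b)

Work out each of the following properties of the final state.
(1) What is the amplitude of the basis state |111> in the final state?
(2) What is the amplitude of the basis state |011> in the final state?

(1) The final state's coefficient on |111> equals 0.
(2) |011> carries amplitude -sqrt(2)/2 in the final state.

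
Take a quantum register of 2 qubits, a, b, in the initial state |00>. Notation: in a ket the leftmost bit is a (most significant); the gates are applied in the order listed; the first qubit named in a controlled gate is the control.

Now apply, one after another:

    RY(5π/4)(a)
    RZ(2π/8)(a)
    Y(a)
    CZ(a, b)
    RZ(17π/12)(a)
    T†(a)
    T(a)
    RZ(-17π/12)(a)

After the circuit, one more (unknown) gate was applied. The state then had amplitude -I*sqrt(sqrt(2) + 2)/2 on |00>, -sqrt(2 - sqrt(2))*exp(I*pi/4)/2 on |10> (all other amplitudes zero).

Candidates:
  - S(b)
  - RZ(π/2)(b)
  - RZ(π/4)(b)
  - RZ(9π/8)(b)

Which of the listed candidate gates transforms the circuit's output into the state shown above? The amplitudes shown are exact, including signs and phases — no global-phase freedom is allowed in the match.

The unique candidate consistent with the amplitudes is RZ(π/4)(b). Key observation: the block from step 5 through step 8 cancels to the identity and can be dropped.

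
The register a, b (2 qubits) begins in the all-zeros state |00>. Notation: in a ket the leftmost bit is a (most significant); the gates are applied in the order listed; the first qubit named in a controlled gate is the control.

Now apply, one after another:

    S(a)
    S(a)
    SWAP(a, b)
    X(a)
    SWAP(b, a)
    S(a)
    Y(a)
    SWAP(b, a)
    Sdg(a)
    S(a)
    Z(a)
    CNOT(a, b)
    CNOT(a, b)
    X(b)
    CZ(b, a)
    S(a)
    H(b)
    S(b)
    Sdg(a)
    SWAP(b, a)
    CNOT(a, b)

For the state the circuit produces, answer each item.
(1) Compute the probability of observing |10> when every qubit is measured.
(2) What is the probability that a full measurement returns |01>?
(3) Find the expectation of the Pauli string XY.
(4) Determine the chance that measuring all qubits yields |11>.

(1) The probability of measuring |10> is 1/2.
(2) A full measurement returns |01> with probability 1/2.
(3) The observable XY averages to -1.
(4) Outcome |11> occurs with probability 0.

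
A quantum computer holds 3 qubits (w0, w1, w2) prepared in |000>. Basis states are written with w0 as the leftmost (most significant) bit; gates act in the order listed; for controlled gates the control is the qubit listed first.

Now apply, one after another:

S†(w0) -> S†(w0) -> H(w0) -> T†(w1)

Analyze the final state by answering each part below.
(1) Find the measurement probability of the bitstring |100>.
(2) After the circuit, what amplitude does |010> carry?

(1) Outcome |100> occurs with probability 1/2.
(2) |010> carries amplitude 0 in the final state.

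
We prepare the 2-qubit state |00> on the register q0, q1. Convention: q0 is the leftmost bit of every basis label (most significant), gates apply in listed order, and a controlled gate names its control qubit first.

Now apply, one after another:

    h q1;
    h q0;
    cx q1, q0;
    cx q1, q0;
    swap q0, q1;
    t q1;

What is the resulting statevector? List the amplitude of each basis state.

After the circuit, the state carries amplitude 1/2 on |00>, exp(I*pi/4)/2 on |01>, 1/2 on |10>, exp(I*pi/4)/2 on |11>.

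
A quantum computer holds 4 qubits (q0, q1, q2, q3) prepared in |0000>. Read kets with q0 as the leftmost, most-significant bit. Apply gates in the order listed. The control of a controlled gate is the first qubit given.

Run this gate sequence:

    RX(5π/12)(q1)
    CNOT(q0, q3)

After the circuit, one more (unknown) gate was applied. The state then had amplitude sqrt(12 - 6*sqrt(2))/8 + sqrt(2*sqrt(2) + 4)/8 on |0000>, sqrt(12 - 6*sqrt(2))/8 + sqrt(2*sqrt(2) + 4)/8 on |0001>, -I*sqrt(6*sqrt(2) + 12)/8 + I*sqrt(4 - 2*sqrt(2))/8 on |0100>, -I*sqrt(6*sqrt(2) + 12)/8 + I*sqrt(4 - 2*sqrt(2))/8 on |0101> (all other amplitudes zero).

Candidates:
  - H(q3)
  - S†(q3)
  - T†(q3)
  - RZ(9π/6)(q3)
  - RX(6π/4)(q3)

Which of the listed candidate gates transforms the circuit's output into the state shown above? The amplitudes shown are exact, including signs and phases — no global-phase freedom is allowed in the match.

The applied gate was H(q3).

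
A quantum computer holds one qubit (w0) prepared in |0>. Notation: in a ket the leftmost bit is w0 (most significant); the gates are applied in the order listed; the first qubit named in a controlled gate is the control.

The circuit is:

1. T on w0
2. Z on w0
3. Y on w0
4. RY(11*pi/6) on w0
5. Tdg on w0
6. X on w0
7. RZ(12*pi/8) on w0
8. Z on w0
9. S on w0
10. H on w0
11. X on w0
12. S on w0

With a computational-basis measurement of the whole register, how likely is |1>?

The probability of measuring |1> is 1/2 - sqrt(2)/8.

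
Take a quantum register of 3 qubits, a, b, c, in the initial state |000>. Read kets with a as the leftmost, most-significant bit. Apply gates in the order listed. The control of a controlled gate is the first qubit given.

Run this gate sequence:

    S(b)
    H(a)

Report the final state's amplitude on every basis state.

After the circuit, the state carries amplitude sqrt(2)/2 on |000>, sqrt(2)/2 on |100>, and 0 on every other basis state.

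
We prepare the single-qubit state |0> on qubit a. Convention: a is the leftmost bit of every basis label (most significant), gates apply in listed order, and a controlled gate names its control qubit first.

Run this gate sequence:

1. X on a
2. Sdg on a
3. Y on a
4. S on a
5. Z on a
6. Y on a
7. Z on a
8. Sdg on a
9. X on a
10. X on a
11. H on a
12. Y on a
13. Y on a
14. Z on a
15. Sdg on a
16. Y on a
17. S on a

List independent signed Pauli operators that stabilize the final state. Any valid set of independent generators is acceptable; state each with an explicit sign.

The stabilizer group can be generated by +X, among other valid generating sets.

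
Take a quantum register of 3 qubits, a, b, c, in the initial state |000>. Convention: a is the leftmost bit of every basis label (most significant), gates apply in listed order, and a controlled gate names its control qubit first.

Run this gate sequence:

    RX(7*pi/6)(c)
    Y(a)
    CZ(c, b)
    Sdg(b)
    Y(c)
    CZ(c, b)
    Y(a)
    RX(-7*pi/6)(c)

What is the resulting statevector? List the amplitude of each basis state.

The final amplitudes are 1/2 on |000>, -sqrt(3)*I/2 on |001>, and 0 on every other basis state.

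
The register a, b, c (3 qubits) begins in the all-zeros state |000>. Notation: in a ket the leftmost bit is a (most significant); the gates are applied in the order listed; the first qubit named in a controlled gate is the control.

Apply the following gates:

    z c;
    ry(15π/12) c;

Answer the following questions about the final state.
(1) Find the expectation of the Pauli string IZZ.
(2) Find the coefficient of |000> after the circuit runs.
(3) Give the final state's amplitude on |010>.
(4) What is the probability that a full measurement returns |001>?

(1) The expectation value of IZZ is -sqrt(2)/2.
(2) The final state's coefficient on |000> equals -sqrt(2 - sqrt(2))/2.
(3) |010> carries amplitude 0 in the final state.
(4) Outcome |001> occurs with probability sqrt(2)/4 + 1/2.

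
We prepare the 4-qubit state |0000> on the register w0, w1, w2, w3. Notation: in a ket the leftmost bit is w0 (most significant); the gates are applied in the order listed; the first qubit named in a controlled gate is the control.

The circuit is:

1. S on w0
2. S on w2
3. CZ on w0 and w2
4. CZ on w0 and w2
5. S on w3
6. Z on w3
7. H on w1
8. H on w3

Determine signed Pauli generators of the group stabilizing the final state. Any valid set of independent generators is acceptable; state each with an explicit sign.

The final state is stabilized by the group generated by +IXII, +IIIX, +ZIII, +IIZI; other independent generating sets are equally valid.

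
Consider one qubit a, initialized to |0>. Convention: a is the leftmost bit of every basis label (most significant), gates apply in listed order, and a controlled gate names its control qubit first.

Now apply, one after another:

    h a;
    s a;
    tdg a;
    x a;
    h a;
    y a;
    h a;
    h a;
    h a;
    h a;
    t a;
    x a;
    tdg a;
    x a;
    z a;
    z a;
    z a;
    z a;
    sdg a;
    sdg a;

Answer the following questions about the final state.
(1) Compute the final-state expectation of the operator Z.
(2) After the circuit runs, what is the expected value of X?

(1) The observable Z averages to -sqrt(2)/2. Key observation: steps 15-18 multiply out to the identity, so the circuit reduces to the remaining gates.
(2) The expectation value of X is sqrt(2)/2.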